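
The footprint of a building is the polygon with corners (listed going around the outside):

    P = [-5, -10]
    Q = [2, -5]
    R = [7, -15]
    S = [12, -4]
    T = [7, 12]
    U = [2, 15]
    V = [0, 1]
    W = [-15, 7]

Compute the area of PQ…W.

328.5

Apply the shoelace formula: 2A = Σ (x_i·y_{i+1} − x_{i+1}·y_i), indices taken mod 8.
P→Q: (-5)(-5) − (2)(-10) = 45
Q→R: (2)(-15) − (7)(-5) = 5
R→S: (7)(-4) − (12)(-15) = 152
S→T: (12)(12) − (7)(-4) = 172
T→U: (7)(15) − (2)(12) = 81
U→V: (2)(1) − (0)(15) = 2
V→W: (0)(7) − (-15)(1) = 15
W→P: (-15)(-10) − (-5)(7) = 185
Σ = 657
Area = |Σ|/2 = 328.5.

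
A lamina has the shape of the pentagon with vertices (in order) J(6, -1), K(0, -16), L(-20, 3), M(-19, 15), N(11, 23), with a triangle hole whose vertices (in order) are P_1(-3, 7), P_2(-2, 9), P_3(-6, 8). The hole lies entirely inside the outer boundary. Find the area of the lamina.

Outer boundary:
Apply the surveyor's formula: 2A = Σ (x_i·y_{i+1} − x_{i+1}·y_i), indices taken mod 5.
J→K: (6)(-16) − (0)(-1) = -96
K→L: (0)(3) − (-20)(-16) = -320
L→M: (-20)(15) − (-19)(3) = -243
M→N: (-19)(23) − (11)(15) = -602
N→J: (11)(-1) − (6)(23) = -149
Σ = -1410
Area = |Σ|/2 = 705.
Hole:
Σ = (-13) + (38) + (-18) = 7
Area = |Σ|/2 = 3.5.
Net area = 705 − 3.5 = 701.5.

701.5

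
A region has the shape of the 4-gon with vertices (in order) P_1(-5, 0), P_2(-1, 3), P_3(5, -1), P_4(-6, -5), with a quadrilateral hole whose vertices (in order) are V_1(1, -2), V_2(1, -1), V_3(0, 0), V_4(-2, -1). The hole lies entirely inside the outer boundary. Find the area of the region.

39.5

Outer boundary:
P_1→P_2: (-5)(3) − (-1)(0) = -15
P_2→P_3: (-1)(-1) − (5)(3) = -14
P_3→P_4: (5)(-5) − (-6)(-1) = -31
P_4→P_1: (-6)(0) − (-5)(-5) = -25
Σ = -85
Area = |Σ|/2 = 42.5.
Hole:
V_1→V_2: (1)(-1) − (1)(-2) = 1
V_2→V_3: (1)(0) − (0)(-1) = 0
V_3→V_4: (0)(-1) − (-2)(0) = 0
V_4→V_1: (-2)(-2) − (1)(-1) = 5
Σ = 6
Area = |Σ|/2 = 3.
Net area = 42.5 − 3 = 39.5.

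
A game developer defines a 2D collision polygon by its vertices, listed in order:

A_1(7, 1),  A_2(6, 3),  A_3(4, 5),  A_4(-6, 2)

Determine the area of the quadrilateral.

25.5

Apply the shoelace formula: 2A = Σ (x_i·y_{i+1} − x_{i+1}·y_i), indices taken mod 4.
Cross-terms: 15, 18, 38, -20  ⇒  Σ = 51
Area = |Σ|/2 = 25.5.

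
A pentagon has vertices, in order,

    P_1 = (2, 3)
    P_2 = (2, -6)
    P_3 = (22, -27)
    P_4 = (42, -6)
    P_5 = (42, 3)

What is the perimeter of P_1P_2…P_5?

116

|P_1P_2| = √((0)² + (-9)²) = √81 = 9
|P_2P_3| = √((20)² + (-21)²) = √841 = 29
|P_3P_4| = √((20)² + (21)²) = √841 = 29
|P_4P_5| = √((0)² + (9)²) = √81 = 9
|P_5P_1| = √((-40)² + (0)²) = √1600 = 40
Perimeter = 9 + 29 + 29 + 9 + 40 = 116.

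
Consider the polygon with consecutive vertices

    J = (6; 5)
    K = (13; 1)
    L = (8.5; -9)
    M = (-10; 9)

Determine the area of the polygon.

151

Apply Gauss's area formula: 2A = Σ (x_i·y_{i+1} − x_{i+1}·y_i), indices taken mod 4.
J→K: (6)(1) − (13)(5) = -59
K→L: (13)(-9) − (8.5)(1) = -125.5
L→M: (8.5)(9) − (-10)(-9) = -13.5
M→J: (-10)(5) − (6)(9) = -104
Σ = -302
Area = |Σ|/2 = 151.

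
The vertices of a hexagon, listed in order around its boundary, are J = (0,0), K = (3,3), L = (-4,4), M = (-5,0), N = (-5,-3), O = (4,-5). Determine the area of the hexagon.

Apply the shoelace formula: 2A = Σ (x_i·y_{i+1} − x_{i+1}·y_i), indices taken mod 6.
Σ = (0) + (24) + (20) + (15) + (37) + (0) = 96
Area = |Σ|/2 = 48.

48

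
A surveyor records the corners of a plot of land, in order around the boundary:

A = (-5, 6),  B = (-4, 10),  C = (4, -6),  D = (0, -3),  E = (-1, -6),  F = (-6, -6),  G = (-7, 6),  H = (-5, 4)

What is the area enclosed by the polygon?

Apply the shoelace formula: 2A = Σ (x_i·y_{i+1} − x_{i+1}·y_i), indices taken mod 8.
Cross-terms: -26, -16, -12, -3, -30, -78, 2, -10  ⇒  Σ = -173
Area = |Σ|/2 = 86.5.

86.5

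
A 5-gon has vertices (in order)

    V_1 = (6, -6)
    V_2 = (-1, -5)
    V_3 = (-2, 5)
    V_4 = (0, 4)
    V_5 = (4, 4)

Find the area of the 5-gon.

61.5

Apply Gauss's area formula: 2A = Σ (x_i·y_{i+1} − x_{i+1}·y_i), indices taken mod 5.
Cross-terms: -36, -15, -8, -16, -48  ⇒  Σ = -123
Area = |Σ|/2 = 61.5.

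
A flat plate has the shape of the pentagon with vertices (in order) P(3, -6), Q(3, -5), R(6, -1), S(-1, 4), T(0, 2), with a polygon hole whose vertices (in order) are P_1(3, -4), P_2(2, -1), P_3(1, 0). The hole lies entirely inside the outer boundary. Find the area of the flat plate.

Outer boundary:
Apply the shoelace formula: 2A = Σ (x_i·y_{i+1} − x_{i+1}·y_i), indices taken mod 5.
Σ = (3) + (27) + (23) + (-2) + (-6) = 45
Area = |Σ|/2 = 22.5.
Hole:
Σ = (5) + (1) + (-4) = 2
Area = |Σ|/2 = 1.
Net area = 22.5 − 1 = 21.5.

21.5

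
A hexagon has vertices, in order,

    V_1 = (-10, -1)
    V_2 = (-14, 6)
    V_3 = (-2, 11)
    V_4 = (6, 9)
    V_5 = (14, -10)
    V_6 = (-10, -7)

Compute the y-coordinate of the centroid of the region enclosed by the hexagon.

Apply the shoelace (surveyor's) formula. First the cross-terms c_i = x_i·y_{i+1} − x_{i+1}·y_i:
  -74, -142, -84, -186, -198, -60  ⇒  2A = -744, A = -372.
Then Σ (y_i + y_{i+1})·c_i = -432, so ȳ = -432 / (6·(-372)) = 6/31.

6/31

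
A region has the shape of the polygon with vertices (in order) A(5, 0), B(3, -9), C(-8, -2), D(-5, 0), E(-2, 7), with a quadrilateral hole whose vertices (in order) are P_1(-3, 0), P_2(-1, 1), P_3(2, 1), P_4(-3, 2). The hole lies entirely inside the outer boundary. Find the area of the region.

98

Outer boundary:
Apply the shoelace formula: 2A = Σ (x_i·y_{i+1} − x_{i+1}·y_i), indices taken mod 5.
A→B: (5)(-9) − (3)(0) = -45
B→C: (3)(-2) − (-8)(-9) = -78
C→D: (-8)(0) − (-5)(-2) = -10
D→E: (-5)(7) − (-2)(0) = -35
E→A: (-2)(0) − (5)(7) = -35
Σ = -203
Area = |Σ|/2 = 101.5.
Hole:
Apply Gauss's area formula: 2A = Σ (x_i·y_{i+1} − x_{i+1}·y_i), indices taken mod 4.
Σ = (-3) + (-3) + (7) + (6) = 7
Area = |Σ|/2 = 3.5.
Net area = 101.5 − 3.5 = 98.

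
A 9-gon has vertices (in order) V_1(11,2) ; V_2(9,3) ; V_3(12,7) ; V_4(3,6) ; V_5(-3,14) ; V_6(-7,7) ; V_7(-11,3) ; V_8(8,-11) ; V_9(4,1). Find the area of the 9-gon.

216

Σ = (15) + (27) + (51) + (60) + (77) + (56) + (97) + (52) + (-3) = 432
Area = |Σ|/2 = 216.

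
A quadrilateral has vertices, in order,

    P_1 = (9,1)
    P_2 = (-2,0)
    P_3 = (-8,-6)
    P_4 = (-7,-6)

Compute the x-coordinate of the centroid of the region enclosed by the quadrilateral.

Apply the shoelace formula. First the cross-terms c_i = x_i·y_{i+1} − x_{i+1}·y_i:
  2, 12, 6, 47  ⇒  2A = 67, A = 33.5.
Then Σ (x_i + x_{i+1})·c_i = -102, so x̄ = -102 / (6·33.5) = -34/67.

-34/67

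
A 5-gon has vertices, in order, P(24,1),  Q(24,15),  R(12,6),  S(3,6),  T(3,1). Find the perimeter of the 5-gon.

64

|PQ| = √((0)² + (14)²) = √196 = 14
|QR| = √((-12)² + (-9)²) = √225 = 15
|RS| = √((-9)² + (0)²) = √81 = 9
|ST| = √((0)² + (-5)²) = √25 = 5
|TP| = √((21)² + (0)²) = √441 = 21
Perimeter = 14 + 15 + 9 + 5 + 21 = 64.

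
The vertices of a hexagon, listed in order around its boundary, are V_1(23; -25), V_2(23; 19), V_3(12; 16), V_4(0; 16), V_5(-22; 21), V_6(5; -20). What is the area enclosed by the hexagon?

1183

Σ = (1012) + (140) + (192) + (352) + (335) + (335) = 2366
Area = |Σ|/2 = 1183.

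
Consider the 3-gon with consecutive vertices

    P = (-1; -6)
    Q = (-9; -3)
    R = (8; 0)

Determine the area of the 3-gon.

37.5

Apply the shoelace formula: 2A = Σ (x_i·y_{i+1} − x_{i+1}·y_i), indices taken mod 3.
Σ = (-51) + (24) + (-48) = -75
Area = |Σ|/2 = 37.5.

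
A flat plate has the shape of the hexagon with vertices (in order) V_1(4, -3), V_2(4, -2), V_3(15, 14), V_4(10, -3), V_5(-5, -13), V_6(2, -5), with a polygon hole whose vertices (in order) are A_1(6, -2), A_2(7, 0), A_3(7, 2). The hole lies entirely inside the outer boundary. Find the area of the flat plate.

Outer boundary:
Apply the shoelace (surveyor's) formula: 2A = Σ (x_i·y_{i+1} − x_{i+1}·y_i), indices taken mod 6.
Cross-terms: 4, 86, -185, -145, 51, 14  ⇒  Σ = -175
Area = |Σ|/2 = 87.5.
Hole:
Apply the shoelace (surveyor's) formula: 2A = Σ (x_i·y_{i+1} − x_{i+1}·y_i), indices taken mod 3.
Cross-terms: 14, 14, -26  ⇒  Σ = 2
Area = |Σ|/2 = 1.
Net area = 87.5 − 1 = 86.5.

86.5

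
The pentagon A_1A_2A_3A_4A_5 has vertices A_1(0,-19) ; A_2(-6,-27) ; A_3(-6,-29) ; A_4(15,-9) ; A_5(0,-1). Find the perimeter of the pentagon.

|A_1A_2| = √((-6)² + (-8)²) = √100 = 10
|A_2A_3| = √((0)² + (-2)²) = √4 = 2
|A_3A_4| = √((21)² + (20)²) = √841 = 29
|A_4A_5| = √((-15)² + (8)²) = √289 = 17
|A_5A_1| = √((0)² + (-18)²) = √324 = 18
Perimeter = 10 + 2 + 29 + 17 + 18 = 76.

76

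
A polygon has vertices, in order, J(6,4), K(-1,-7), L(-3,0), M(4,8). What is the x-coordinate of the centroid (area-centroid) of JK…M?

30/23

Apply the surveyor's formula. First the cross-terms c_i = x_i·y_{i+1} − x_{i+1}·y_i:
  -38, -21, -24, -32  ⇒  2A = -115, A = -57.5.
Then Σ (x_i + x_{i+1})·c_i = -450, so x̄ = -450 / (6·(-57.5)) = 30/23.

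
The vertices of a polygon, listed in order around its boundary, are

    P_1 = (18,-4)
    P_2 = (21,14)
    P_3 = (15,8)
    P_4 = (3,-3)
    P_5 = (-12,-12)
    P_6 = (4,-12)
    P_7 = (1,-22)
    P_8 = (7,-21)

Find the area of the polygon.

Apply the surveyor's formula: 2A = Σ (x_i·y_{i+1} − x_{i+1}·y_i), indices taken mod 8.
Cross-terms: 336, -42, -69, -72, 192, -76, 133, 350  ⇒  Σ = 752
Area = |Σ|/2 = 376.

376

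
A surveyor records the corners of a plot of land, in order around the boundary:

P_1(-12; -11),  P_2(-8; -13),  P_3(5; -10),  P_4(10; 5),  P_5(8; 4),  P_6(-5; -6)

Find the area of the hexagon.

146.5

P_1→P_2: (-12)(-13) − (-8)(-11) = 68
P_2→P_3: (-8)(-10) − (5)(-13) = 145
P_3→P_4: (5)(5) − (10)(-10) = 125
P_4→P_5: (10)(4) − (8)(5) = 0
P_5→P_6: (8)(-6) − (-5)(4) = -28
P_6→P_1: (-5)(-11) − (-12)(-6) = -17
Σ = 293
Area = |Σ|/2 = 146.5.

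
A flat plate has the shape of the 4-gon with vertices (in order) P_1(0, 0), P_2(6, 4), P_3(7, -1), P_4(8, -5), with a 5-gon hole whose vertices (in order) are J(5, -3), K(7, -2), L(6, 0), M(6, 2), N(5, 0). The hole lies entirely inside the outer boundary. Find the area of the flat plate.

Outer boundary:
Apply the shoelace (surveyor's) formula: 2A = Σ (x_i·y_{i+1} − x_{i+1}·y_i), indices taken mod 4.
P_1→P_2: (0)(4) − (6)(0) = 0
P_2→P_3: (6)(-1) − (7)(4) = -34
P_3→P_4: (7)(-5) − (8)(-1) = -27
P_4→P_1: (8)(0) − (0)(-5) = 0
Σ = -61
Area = |Σ|/2 = 30.5.
Hole:
Apply the surveyor's formula: 2A = Σ (x_i·y_{i+1} − x_{i+1}·y_i), indices taken mod 5.
Σ = (11) + (12) + (12) + (-10) + (-15) = 10
Area = |Σ|/2 = 5.
Net area = 30.5 − 5 = 25.5.

25.5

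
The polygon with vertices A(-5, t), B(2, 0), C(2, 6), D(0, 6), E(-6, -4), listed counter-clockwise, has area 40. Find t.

The doubled signed area Σ (x_i y_{i+1} − x_{i+1} y_i) is linear in t.
With t=0 it equals 40; the coefficient of t is -8 (from the two edges through A).
So -8·t + 40 = 2·40 = 80 ⇒ t = -5.

-5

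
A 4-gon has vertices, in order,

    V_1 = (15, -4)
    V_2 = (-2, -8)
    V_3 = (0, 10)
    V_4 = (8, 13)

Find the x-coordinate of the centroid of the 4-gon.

499/91

Apply the surveyor's formula. First the cross-terms c_i = x_i·y_{i+1} − x_{i+1}·y_i:
  -128, -20, -80, -227  ⇒  2A = -455, A = -227.5.
Then Σ (x_i + x_{i+1})·c_i = -7485, so x̄ = -7485 / (6·(-227.5)) = 499/91.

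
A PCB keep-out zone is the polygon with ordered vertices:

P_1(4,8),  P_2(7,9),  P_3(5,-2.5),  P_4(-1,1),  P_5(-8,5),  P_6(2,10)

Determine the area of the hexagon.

Cross-terms: -20, -62.5, 2.5, 3, -90, -24  ⇒  Σ = -191
Area = |Σ|/2 = 95.5.

95.5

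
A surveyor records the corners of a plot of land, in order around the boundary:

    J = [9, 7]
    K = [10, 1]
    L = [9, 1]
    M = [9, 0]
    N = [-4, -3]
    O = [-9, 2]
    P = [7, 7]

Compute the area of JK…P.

111

Σ = (-61) + (1) + (-9) + (-27) + (-35) + (-77) + (-14) = -222
Area = |Σ|/2 = 111.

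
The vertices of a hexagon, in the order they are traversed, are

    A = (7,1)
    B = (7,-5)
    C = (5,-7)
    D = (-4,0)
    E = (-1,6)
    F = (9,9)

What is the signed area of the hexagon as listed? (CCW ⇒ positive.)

Apply the shoelace (surveyor's) formula: 2A = Σ (x_i·y_{i+1} − x_{i+1}·y_i), indices taken mod 6.
A→B: (7)(-5) − (7)(1) = -42
B→C: (7)(-7) − (5)(-5) = -24
C→D: (5)(0) − (-4)(-7) = -28
D→E: (-4)(6) − (-1)(0) = -24
E→F: (-1)(9) − (9)(6) = -63
F→A: (9)(1) − (7)(9) = -54
Σ = -235
Signed area = Σ/2 = -117.5 (negative ⇒ clockwise traversal).

-117.5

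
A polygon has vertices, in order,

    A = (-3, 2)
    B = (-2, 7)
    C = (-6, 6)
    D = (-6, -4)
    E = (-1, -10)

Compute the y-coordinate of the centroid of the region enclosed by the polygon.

Apply the shoelace (surveyor's) formula. First the cross-terms c_i = x_i·y_{i+1} − x_{i+1}·y_i:
  -17, 30, 60, 56, -32  ⇒  2A = 97, A = 48.5.
Then Σ (y_i + y_{i+1})·c_i = -171, so ȳ = -171 / (6·48.5) = -57/97.

-57/97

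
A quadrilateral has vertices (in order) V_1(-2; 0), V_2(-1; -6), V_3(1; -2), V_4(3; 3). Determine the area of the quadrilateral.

Apply the surveyor's formula: 2A = Σ (x_i·y_{i+1} − x_{i+1}·y_i), indices taken mod 4.
Σ = (12) + (8) + (9) + (6) = 35
Area = |Σ|/2 = 17.5.

17.5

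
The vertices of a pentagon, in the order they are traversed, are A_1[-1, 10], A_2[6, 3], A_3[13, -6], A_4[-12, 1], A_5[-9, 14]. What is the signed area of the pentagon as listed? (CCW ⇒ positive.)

Cross-terms: -63, -75, -59, -159, -76  ⇒  Σ = -432
Signed area = Σ/2 = -216 (negative ⇒ clockwise traversal).

-216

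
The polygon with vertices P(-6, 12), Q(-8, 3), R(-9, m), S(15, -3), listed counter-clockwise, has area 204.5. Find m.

-5

The doubled signed area Σ (x_i y_{i+1} − x_{i+1} y_i) is linear in m.
With m=0 it equals 294; the coefficient of m is -23 (from the two edges through R).
So -23·m + 294 = 2·204.5 = 409 ⇒ m = -5.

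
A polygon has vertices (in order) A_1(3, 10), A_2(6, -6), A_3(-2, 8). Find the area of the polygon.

43

Apply Gauss's area formula: 2A = Σ (x_i·y_{i+1} − x_{i+1}·y_i), indices taken mod 3.
A_1→A_2: (3)(-6) − (6)(10) = -78
A_2→A_3: (6)(8) − (-2)(-6) = 36
A_3→A_1: (-2)(10) − (3)(8) = -44
Σ = -86
Area = |Σ|/2 = 43.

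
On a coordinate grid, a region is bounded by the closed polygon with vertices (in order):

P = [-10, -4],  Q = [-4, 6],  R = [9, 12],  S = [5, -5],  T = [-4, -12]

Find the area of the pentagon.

P→Q: (-10)(6) − (-4)(-4) = -76
Q→R: (-4)(12) − (9)(6) = -102
R→S: (9)(-5) − (5)(12) = -105
S→T: (5)(-12) − (-4)(-5) = -80
T→P: (-4)(-4) − (-10)(-12) = -104
Σ = -467
Area = |Σ|/2 = 233.5.

233.5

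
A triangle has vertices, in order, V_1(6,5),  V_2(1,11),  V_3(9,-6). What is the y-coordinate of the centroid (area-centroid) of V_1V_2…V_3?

Apply the shoelace (surveyor's) formula. First the cross-terms c_i = x_i·y_{i+1} − x_{i+1}·y_i:
  61, -105, 81  ⇒  2A = 37, A = 18.5.
Then Σ (y_i + y_{i+1})·c_i = 370, so ȳ = 370 / (6·18.5) = 10/3.

10/3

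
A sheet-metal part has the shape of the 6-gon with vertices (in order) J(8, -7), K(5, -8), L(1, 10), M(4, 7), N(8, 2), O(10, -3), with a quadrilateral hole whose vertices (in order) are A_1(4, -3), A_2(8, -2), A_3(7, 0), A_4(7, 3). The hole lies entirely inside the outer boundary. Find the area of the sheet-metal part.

Outer boundary:
Σ = (-29) + (58) + (-33) + (-48) + (-44) + (-46) = -142
Area = |Σ|/2 = 71.
Hole:
Σ = (16) + (14) + (21) + (-33) = 18
Area = |Σ|/2 = 9.
Net area = 71 − 9 = 62.

62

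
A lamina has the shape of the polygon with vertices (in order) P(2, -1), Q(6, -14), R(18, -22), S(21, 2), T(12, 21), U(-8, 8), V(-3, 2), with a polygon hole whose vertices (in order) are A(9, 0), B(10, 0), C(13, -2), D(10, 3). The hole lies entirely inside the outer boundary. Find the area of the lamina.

636

Outer boundary:
Σ = (-22) + (120) + (498) + (417) + (264) + (8) + (-1) = 1284
Area = |Σ|/2 = 642.
Hole:
Apply Gauss's area formula: 2A = Σ (x_i·y_{i+1} − x_{i+1}·y_i), indices taken mod 4.
Σ = (0) + (-20) + (59) + (-27) = 12
Area = |Σ|/2 = 6.
Net area = 642 − 6 = 636.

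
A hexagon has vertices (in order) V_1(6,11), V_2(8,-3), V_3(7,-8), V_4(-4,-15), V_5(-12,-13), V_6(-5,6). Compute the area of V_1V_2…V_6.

Apply the shoelace (surveyor's) formula: 2A = Σ (x_i·y_{i+1} − x_{i+1}·y_i), indices taken mod 6.
Cross-terms: -106, -43, -137, -128, -137, -91  ⇒  Σ = -642
Area = |Σ|/2 = 321.

321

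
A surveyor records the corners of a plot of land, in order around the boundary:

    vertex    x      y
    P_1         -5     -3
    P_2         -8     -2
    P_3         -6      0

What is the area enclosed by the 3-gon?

Σ = (-14) + (-12) + (18) = -8
Area = |Σ|/2 = 4.

4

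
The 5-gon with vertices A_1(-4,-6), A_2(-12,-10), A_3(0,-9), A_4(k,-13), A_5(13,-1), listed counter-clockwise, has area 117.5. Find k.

Write out the shoelace sum; only the two edges meeting at A_4 involve k:
2·Area = [(0·(-13) − k·(-9)) + (k·(-1) − 13·(-13))] + -6
       = 8·k + 163 = 235
⇒ k = 9.

9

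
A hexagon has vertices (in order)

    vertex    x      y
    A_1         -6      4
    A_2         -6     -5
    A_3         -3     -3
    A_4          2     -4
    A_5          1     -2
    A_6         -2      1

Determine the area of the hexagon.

A_1→A_2: (-6)(-5) − (-6)(4) = 54
A_2→A_3: (-6)(-3) − (-3)(-5) = 3
A_3→A_4: (-3)(-4) − (2)(-3) = 18
A_4→A_5: (2)(-2) − (1)(-4) = 0
A_5→A_6: (1)(1) − (-2)(-2) = -3
A_6→A_1: (-2)(4) − (-6)(1) = -2
Σ = 70
Area = |Σ|/2 = 35.

35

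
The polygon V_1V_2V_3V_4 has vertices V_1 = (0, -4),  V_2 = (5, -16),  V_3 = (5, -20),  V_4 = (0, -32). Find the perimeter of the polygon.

|V_1V_2| = √((5)² + (-12)²) = √169 = 13
|V_2V_3| = √((0)² + (-4)²) = √16 = 4
|V_3V_4| = √((-5)² + (-12)²) = √169 = 13
|V_4V_1| = √((0)² + (28)²) = √784 = 28
Perimeter = 13 + 4 + 13 + 28 = 58.

58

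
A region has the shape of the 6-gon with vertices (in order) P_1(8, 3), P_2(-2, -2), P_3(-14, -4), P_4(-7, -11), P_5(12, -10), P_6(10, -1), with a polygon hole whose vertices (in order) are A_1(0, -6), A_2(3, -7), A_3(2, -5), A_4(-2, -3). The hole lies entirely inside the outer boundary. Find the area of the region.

Outer boundary:
P_1→P_2: (8)(-2) − (-2)(3) = -10
P_2→P_3: (-2)(-4) − (-14)(-2) = -20
P_3→P_4: (-14)(-11) − (-7)(-4) = 126
P_4→P_5: (-7)(-10) − (12)(-11) = 202
P_5→P_6: (12)(-1) − (10)(-10) = 88
P_6→P_1: (10)(3) − (8)(-1) = 38
Σ = 424
Area = |Σ|/2 = 212.
Hole:
Apply the shoelace formula: 2A = Σ (x_i·y_{i+1} − x_{i+1}·y_i), indices taken mod 4.
A_1→A_2: (0)(-7) − (3)(-6) = 18
A_2→A_3: (3)(-5) − (2)(-7) = -1
A_3→A_4: (2)(-3) − (-2)(-5) = -16
A_4→A_1: (-2)(-6) − (0)(-3) = 12
Σ = 13
Area = |Σ|/2 = 6.5.
Net area = 212 − 6.5 = 205.5.

205.5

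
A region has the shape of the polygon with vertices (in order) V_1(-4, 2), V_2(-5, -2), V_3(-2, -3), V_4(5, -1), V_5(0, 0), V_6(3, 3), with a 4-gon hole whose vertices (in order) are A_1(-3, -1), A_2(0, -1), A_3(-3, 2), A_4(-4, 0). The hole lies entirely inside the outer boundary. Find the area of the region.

26

Outer boundary:
Apply Gauss's area formula: 2A = Σ (x_i·y_{i+1} − x_{i+1}·y_i), indices taken mod 6.
V_1→V_2: (-4)(-2) − (-5)(2) = 18
V_2→V_3: (-5)(-3) − (-2)(-2) = 11
V_3→V_4: (-2)(-1) − (5)(-3) = 17
V_4→V_5: (5)(0) − (0)(-1) = 0
V_5→V_6: (0)(3) − (3)(0) = 0
V_6→V_1: (3)(2) − (-4)(3) = 18
Σ = 64
Area = |Σ|/2 = 32.
Hole:
A_1→A_2: (-3)(-1) − (0)(-1) = 3
A_2→A_3: (0)(2) − (-3)(-1) = -3
A_3→A_4: (-3)(0) − (-4)(2) = 8
A_4→A_1: (-4)(-1) − (-3)(0) = 4
Σ = 12
Area = |Σ|/2 = 6.
Net area = 32 − 6 = 26.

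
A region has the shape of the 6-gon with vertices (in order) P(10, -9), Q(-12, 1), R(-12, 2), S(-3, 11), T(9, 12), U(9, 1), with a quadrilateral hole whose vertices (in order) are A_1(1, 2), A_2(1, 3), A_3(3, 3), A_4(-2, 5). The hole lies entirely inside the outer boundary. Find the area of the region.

Outer boundary:
Σ = (-98) + (-12) + (-126) + (-135) + (-99) + (-91) = -561
Area = |Σ|/2 = 280.5.
Hole:
Cross-terms: 1, -6, 21, -9  ⇒  Σ = 7
Area = |Σ|/2 = 3.5.
Net area = 280.5 − 3.5 = 277.

277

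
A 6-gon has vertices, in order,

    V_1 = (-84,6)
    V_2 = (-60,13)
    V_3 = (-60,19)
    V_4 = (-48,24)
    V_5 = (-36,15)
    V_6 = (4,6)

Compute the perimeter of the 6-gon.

|V_1V_2| = √((24)² + (7)²) = √625 = 25
|V_2V_3| = √((0)² + (6)²) = √36 = 6
|V_3V_4| = √((12)² + (5)²) = √169 = 13
|V_4V_5| = √((12)² + (-9)²) = √225 = 15
|V_5V_6| = √((40)² + (-9)²) = √1681 = 41
|V_6V_1| = √((-88)² + (0)²) = √7744 = 88
Perimeter = 25 + 6 + 13 + 15 + 41 + 88 = 188.

188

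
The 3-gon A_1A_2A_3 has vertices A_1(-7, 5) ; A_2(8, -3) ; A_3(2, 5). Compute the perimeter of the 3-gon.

|A_1A_2| = √((15)² + (-8)²) = √289 = 17
|A_2A_3| = √((-6)² + (8)²) = √100 = 10
|A_3A_1| = √((-9)² + (0)²) = √81 = 9
Perimeter = 17 + 10 + 9 = 36.

36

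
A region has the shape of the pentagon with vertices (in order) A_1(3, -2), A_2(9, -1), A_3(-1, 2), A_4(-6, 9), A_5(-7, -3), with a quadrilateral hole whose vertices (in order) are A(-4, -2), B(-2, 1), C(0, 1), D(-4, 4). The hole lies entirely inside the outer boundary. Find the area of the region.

60.5

Outer boundary:
Apply the shoelace (surveyor's) formula: 2A = Σ (x_i·y_{i+1} − x_{i+1}·y_i), indices taken mod 5.
Cross-terms: 15, 17, 3, 81, 23  ⇒  Σ = 139
Area = |Σ|/2 = 69.5.
Hole:
Σ = (-8) + (-2) + (4) + (24) = 18
Area = |Σ|/2 = 9.
Net area = 69.5 − 9 = 60.5.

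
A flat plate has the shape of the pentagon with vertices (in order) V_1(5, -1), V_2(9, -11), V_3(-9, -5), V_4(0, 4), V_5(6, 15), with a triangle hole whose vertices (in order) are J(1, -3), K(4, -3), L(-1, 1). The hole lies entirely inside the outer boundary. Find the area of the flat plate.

Outer boundary:
Apply the shoelace formula: 2A = Σ (x_i·y_{i+1} − x_{i+1}·y_i), indices taken mod 5.
V_1→V_2: (5)(-11) − (9)(-1) = -46
V_2→V_3: (9)(-5) − (-9)(-11) = -144
V_3→V_4: (-9)(4) − (0)(-5) = -36
V_4→V_5: (0)(15) − (6)(4) = -24
V_5→V_1: (6)(-1) − (5)(15) = -81
Σ = -331
Area = |Σ|/2 = 165.5.
Hole:
Apply the shoelace formula: 2A = Σ (x_i·y_{i+1} − x_{i+1}·y_i), indices taken mod 3.
J→K: (1)(-3) − (4)(-3) = 9
K→L: (4)(1) − (-1)(-3) = 1
L→J: (-1)(-3) − (1)(1) = 2
Σ = 12
Area = |Σ|/2 = 6.
Net area = 165.5 − 6 = 159.5.

159.5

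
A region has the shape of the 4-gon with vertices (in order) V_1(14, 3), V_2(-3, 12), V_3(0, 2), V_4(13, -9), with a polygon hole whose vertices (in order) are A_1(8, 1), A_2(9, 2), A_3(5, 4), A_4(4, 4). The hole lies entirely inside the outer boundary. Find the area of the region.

Outer boundary:
Apply the surveyor's formula: 2A = Σ (x_i·y_{i+1} − x_{i+1}·y_i), indices taken mod 4.
Σ = (177) + (-6) + (-26) + (165) = 310
Area = |Σ|/2 = 155.
Hole:
Apply the shoelace (surveyor's) formula: 2A = Σ (x_i·y_{i+1} − x_{i+1}·y_i), indices taken mod 4.
Σ = (7) + (26) + (4) + (-28) = 9
Area = |Σ|/2 = 4.5.
Net area = 155 − 4.5 = 150.5.

150.5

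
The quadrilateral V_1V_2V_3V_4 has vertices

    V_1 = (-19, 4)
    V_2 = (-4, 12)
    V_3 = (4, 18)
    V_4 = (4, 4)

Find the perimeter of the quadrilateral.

64

|V_1V_2| = √((15)² + (8)²) = √289 = 17
|V_2V_3| = √((8)² + (6)²) = √100 = 10
|V_3V_4| = √((0)² + (-14)²) = √196 = 14
|V_4V_1| = √((-23)² + (0)²) = √529 = 23
Perimeter = 17 + 10 + 14 + 23 = 64.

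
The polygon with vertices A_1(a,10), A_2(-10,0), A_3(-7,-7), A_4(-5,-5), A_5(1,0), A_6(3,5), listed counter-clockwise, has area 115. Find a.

Write out the shoelace sum; only the two edges meeting at A_1 involve a:
2·Area = [(3·10 − a·5) + (a·0 − (-10)·10)] + 80
       = -5·a + 210 = 230
⇒ a = -4.

-4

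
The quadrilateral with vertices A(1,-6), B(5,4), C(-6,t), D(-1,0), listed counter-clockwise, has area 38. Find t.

2

The doubled signed area Σ (x_i y_{i+1} − x_{i+1} y_i) is linear in t.
With t=0 it equals 64; the coefficient of t is 6 (from the two edges through C).
So 6·t + 64 = 2·38 = 76 ⇒ t = 2.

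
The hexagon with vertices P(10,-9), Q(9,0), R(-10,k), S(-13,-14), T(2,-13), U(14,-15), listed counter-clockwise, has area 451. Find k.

The doubled signed area Σ (x_i y_{i+1} − x_{i+1} y_i) is linear in k.
With k=0 it equals 594; the coefficient of k is 22 (from the two edges through R).
So 22·k + 594 = 2·451 = 902 ⇒ k = 14.

14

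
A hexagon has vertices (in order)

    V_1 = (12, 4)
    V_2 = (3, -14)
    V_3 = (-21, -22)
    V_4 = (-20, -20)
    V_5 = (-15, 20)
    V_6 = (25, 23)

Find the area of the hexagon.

Apply the shoelace (surveyor's) formula: 2A = Σ (x_i·y_{i+1} − x_{i+1}·y_i), indices taken mod 6.
Cross-terms: -180, -360, -20, -700, -845, -176  ⇒  Σ = -2281
Area = |Σ|/2 = 1140.5.

1140.5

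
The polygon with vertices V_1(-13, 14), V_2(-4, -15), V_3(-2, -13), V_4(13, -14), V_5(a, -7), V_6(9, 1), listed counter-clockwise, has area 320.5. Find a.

4

Write out the shoelace sum; only the two edges meeting at V_5 involve a:
2·Area = [(13·(-7) − a·(-14)) + (a·1 − 9·(-7))] + 609
       = 15·a + 581 = 641
⇒ a = 4.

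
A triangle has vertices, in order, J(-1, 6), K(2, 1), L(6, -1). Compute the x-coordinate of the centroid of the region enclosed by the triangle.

7/3

Apply the shoelace formula. First the cross-terms c_i = x_i·y_{i+1} − x_{i+1}·y_i:
  -13, -8, 35  ⇒  2A = 14, A = 7.
Then Σ (x_i + x_{i+1})·c_i = 98, so x̄ = 98 / (6·7) = 7/3.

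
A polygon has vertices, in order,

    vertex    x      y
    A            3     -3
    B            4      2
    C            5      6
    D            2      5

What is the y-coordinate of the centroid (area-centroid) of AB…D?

65/24

Apply the shoelace (surveyor's) formula. First the cross-terms c_i = x_i·y_{i+1} − x_{i+1}·y_i:
  18, 14, 13, -21  ⇒  2A = 24, A = 12.
Then Σ (y_i + y_{i+1})·c_i = 195, so ȳ = 195 / (6·12) = 65/24.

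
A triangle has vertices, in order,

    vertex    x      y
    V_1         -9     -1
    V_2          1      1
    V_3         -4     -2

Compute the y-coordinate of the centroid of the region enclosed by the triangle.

Apply the surveyor's formula. First the cross-terms c_i = x_i·y_{i+1} − x_{i+1}·y_i:
  -8, 2, -14  ⇒  2A = -20, A = -10.
Then Σ (y_i + y_{i+1})·c_i = 40, so ȳ = 40 / (6·(-10)) = -2/3.

-2/3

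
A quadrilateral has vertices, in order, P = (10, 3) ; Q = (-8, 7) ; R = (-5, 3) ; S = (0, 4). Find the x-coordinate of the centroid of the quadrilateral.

-17/9

Apply Gauss's area formula. First the cross-terms c_i = x_i·y_{i+1} − x_{i+1}·y_i:
  94, 11, -20, -40  ⇒  2A = 45, A = 22.5.
Then Σ (x_i + x_{i+1})·c_i = -255, so x̄ = -255 / (6·22.5) = -17/9.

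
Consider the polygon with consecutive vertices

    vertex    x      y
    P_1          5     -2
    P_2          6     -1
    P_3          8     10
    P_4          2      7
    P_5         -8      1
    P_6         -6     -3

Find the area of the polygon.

Apply the shoelace (surveyor's) formula: 2A = Σ (x_i·y_{i+1} − x_{i+1}·y_i), indices taken mod 6.
P_1→P_2: (5)(-1) − (6)(-2) = 7
P_2→P_3: (6)(10) − (8)(-1) = 68
P_3→P_4: (8)(7) − (2)(10) = 36
P_4→P_5: (2)(1) − (-8)(7) = 58
P_5→P_6: (-8)(-3) − (-6)(1) = 30
P_6→P_1: (-6)(-2) − (5)(-3) = 27
Σ = 226
Area = |Σ|/2 = 113.

113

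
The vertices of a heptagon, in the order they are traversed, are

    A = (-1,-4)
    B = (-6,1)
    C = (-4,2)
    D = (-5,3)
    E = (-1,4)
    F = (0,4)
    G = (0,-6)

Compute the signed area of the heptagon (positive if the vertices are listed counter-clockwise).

Apply the shoelace formula: 2A = Σ (x_i·y_{i+1} − x_{i+1}·y_i), indices taken mod 7.
A→B: (-1)(1) − (-6)(-4) = -25
B→C: (-6)(2) − (-4)(1) = -8
C→D: (-4)(3) − (-5)(2) = -2
D→E: (-5)(4) − (-1)(3) = -17
E→F: (-1)(4) − (0)(4) = -4
F→G: (0)(-6) − (0)(4) = 0
G→A: (0)(-4) − (-1)(-6) = -6
Σ = -62
Signed area = Σ/2 = -31 (negative ⇒ clockwise traversal).

-31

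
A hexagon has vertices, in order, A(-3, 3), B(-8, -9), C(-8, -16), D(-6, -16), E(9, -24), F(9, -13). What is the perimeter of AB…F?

|AB| = √((-5)² + (-12)²) = √169 = 13
|BC| = √((0)² + (-7)²) = √49 = 7
|CD| = √((2)² + (0)²) = √4 = 2
|DE| = √((15)² + (-8)²) = √289 = 17
|EF| = √((0)² + (11)²) = √121 = 11
|FA| = √((-12)² + (16)²) = √400 = 20
Perimeter = 13 + 7 + 2 + 17 + 11 + 20 = 70.

70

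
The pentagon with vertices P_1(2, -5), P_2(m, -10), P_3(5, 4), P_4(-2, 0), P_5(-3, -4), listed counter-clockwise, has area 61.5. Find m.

Write out the shoelace sum; only the two edges meeting at P_2 involve m:
2·Area = [(2·(-10) − m·(-5)) + (m·4 − 5·(-10))] + 39
       = 9·m + 69 = 123
⇒ m = 6.

6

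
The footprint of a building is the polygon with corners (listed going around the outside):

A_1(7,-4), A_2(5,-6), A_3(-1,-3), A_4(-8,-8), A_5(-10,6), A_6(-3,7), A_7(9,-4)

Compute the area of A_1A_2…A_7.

149

Σ = (-22) + (-21) + (-16) + (-128) + (-52) + (-51) + (-8) = -298
Area = |Σ|/2 = 149.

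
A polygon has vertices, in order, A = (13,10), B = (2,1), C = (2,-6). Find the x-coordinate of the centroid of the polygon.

17/3

Apply the surveyor's formula. First the cross-terms c_i = x_i·y_{i+1} − x_{i+1}·y_i:
  -7, -14, 98  ⇒  2A = 77, A = 38.5.
Then Σ (x_i + x_{i+1})·c_i = 1309, so x̄ = 1309 / (6·38.5) = 17/3.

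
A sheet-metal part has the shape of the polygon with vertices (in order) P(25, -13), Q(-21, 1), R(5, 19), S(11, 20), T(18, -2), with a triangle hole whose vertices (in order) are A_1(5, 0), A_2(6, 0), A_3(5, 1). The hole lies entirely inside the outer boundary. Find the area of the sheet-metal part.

663

Outer boundary:
Apply the surveyor's formula: 2A = Σ (x_i·y_{i+1} − x_{i+1}·y_i), indices taken mod 5.
Cross-terms: -248, -404, -109, -382, -184  ⇒  Σ = -1327
Area = |Σ|/2 = 663.5.
Hole:
Apply the shoelace (surveyor's) formula: 2A = Σ (x_i·y_{i+1} − x_{i+1}·y_i), indices taken mod 3.
Cross-terms: 0, 6, -5  ⇒  Σ = 1
Area = |Σ|/2 = 0.5.
Net area = 663.5 − 0.5 = 663.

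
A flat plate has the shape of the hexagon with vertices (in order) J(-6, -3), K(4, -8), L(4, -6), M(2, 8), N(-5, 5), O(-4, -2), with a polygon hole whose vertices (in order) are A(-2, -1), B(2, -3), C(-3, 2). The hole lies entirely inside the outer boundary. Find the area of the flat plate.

91

Outer boundary:
Apply the shoelace formula: 2A = Σ (x_i·y_{i+1} − x_{i+1}·y_i), indices taken mod 6.
Cross-terms: 60, 8, 44, 50, 30, 0  ⇒  Σ = 192
Area = |Σ|/2 = 96.
Hole:
A→B: (-2)(-3) − (2)(-1) = 8
B→C: (2)(2) − (-3)(-3) = -5
C→A: (-3)(-1) − (-2)(2) = 7
Σ = 10
Area = |Σ|/2 = 5.
Net area = 96 − 5 = 91.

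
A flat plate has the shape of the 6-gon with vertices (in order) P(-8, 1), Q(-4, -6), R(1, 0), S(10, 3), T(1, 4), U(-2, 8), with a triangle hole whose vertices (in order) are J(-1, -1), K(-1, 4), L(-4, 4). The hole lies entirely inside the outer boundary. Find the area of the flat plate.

80.5

Outer boundary:
Σ = (52) + (6) + (3) + (37) + (16) + (62) = 176
Area = |Σ|/2 = 88.
Hole:
Apply Gauss's area formula: 2A = Σ (x_i·y_{i+1} − x_{i+1}·y_i), indices taken mod 3.
Σ = (-5) + (12) + (8) = 15
Area = |Σ|/2 = 7.5.
Net area = 88 − 7.5 = 80.5.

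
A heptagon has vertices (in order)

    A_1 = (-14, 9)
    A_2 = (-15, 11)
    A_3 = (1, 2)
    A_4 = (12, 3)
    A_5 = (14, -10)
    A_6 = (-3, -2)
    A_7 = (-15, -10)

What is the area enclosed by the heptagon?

Apply the shoelace (surveyor's) formula: 2A = Σ (x_i·y_{i+1} − x_{i+1}·y_i), indices taken mod 7.
Σ = (-19) + (-41) + (-21) + (-162) + (-58) + (0) + (-275) = -576
Area = |Σ|/2 = 288.

288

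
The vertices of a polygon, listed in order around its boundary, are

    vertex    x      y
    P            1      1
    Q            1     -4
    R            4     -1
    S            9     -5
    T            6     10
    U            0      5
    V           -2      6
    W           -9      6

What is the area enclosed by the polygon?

93

Apply Gauss's area formula: 2A = Σ (x_i·y_{i+1} − x_{i+1}·y_i), indices taken mod 8.
P→Q: (1)(-4) − (1)(1) = -5
Q→R: (1)(-1) − (4)(-4) = 15
R→S: (4)(-5) − (9)(-1) = -11
S→T: (9)(10) − (6)(-5) = 120
T→U: (6)(5) − (0)(10) = 30
U→V: (0)(6) − (-2)(5) = 10
V→W: (-2)(6) − (-9)(6) = 42
W→P: (-9)(1) − (1)(6) = -15
Σ = 186
Area = |Σ|/2 = 93.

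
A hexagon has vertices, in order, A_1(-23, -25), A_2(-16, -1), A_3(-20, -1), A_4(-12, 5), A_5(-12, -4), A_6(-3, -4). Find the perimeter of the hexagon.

|A_1A_2| = √((7)² + (24)²) = √625 = 25
|A_2A_3| = √((-4)² + (0)²) = √16 = 4
|A_3A_4| = √((8)² + (6)²) = √100 = 10
|A_4A_5| = √((0)² + (-9)²) = √81 = 9
|A_5A_6| = √((9)² + (0)²) = √81 = 9
|A_6A_1| = √((-20)² + (-21)²) = √841 = 29
Perimeter = 25 + 4 + 10 + 9 + 9 + 29 = 86.

86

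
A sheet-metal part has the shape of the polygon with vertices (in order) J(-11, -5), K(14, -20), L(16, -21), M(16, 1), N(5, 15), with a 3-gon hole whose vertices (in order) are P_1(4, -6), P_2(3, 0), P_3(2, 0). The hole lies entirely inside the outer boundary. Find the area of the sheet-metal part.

Outer boundary:
Cross-terms: 290, 26, 352, 235, 140  ⇒  Σ = 1043
Area = |Σ|/2 = 521.5.
Hole:
Apply the shoelace formula: 2A = Σ (x_i·y_{i+1} − x_{i+1}·y_i), indices taken mod 3.
P_1→P_2: (4)(0) − (3)(-6) = 18
P_2→P_3: (3)(0) − (2)(0) = 0
P_3→P_1: (2)(-6) − (4)(0) = -12
Σ = 6
Area = |Σ|/2 = 3.
Net area = 521.5 − 3 = 518.5.

518.5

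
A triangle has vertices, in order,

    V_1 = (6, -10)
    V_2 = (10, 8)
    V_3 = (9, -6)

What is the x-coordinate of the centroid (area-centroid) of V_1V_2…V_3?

Apply the shoelace formula. First the cross-terms c_i = x_i·y_{i+1} − x_{i+1}·y_i:
  148, -132, -54  ⇒  2A = -38, A = -19.
Then Σ (x_i + x_{i+1})·c_i = -950, so x̄ = -950 / (6·(-19)) = 25/3.

25/3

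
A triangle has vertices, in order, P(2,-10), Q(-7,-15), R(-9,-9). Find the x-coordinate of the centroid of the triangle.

Apply the surveyor's formula. First the cross-terms c_i = x_i·y_{i+1} − x_{i+1}·y_i:
  -100, -72, 108  ⇒  2A = -64, A = -32.
Then Σ (x_i + x_{i+1})·c_i = 896, so x̄ = 896 / (6·(-32)) = -14/3.

-14/3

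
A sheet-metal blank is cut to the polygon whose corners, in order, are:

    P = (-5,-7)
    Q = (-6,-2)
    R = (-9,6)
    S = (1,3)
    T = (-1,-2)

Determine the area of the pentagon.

Apply the surveyor's formula: 2A = Σ (x_i·y_{i+1} − x_{i+1}·y_i), indices taken mod 5.
Σ = (-32) + (-54) + (-33) + (1) + (-3) = -121
Area = |Σ|/2 = 60.5.

60.5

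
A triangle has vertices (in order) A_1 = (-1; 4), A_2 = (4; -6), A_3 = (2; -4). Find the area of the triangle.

Cross-terms: -10, -4, 4  ⇒  Σ = -10
Area = |Σ|/2 = 5.

5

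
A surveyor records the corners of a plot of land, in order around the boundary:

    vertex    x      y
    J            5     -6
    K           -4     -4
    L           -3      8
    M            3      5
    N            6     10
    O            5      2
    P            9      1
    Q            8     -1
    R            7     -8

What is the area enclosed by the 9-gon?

Apply the shoelace (surveyor's) formula: 2A = Σ (x_i·y_{i+1} − x_{i+1}·y_i), indices taken mod 9.
J→K: (5)(-4) − (-4)(-6) = -44
K→L: (-4)(8) − (-3)(-4) = -44
L→M: (-3)(5) − (3)(8) = -39
M→N: (3)(10) − (6)(5) = 0
N→O: (6)(2) − (5)(10) = -38
O→P: (5)(1) − (9)(2) = -13
P→Q: (9)(-1) − (8)(1) = -17
Q→R: (8)(-8) − (7)(-1) = -57
R→J: (7)(-6) − (5)(-8) = -2
Σ = -254
Area = |Σ|/2 = 127.

127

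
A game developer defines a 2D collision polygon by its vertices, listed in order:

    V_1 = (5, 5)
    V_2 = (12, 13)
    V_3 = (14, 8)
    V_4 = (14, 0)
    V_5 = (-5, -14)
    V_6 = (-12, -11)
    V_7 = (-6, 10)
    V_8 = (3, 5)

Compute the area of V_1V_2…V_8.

Cross-terms: 5, -86, -112, -196, -113, -186, -60, -10  ⇒  Σ = -758
Area = |Σ|/2 = 379.

379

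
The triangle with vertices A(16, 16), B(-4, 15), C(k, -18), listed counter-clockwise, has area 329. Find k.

-6

Write out the shoelace sum; only the two edges meeting at C involve k:
2·Area = [((-4)·(-18) − k·15) + (k·16 − 16·(-18))] + 304
       = 1·k + 664 = 658
⇒ k = -6.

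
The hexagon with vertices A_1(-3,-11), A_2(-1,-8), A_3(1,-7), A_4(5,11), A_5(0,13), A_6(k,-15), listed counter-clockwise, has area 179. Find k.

-11

The doubled signed area Σ (x_i y_{i+1} − x_{i+1} y_i) is linear in k.
With k=0 it equals 94; the coefficient of k is -24 (from the two edges through A_6).
So -24·k + 94 = 2·179 = 358 ⇒ k = -11.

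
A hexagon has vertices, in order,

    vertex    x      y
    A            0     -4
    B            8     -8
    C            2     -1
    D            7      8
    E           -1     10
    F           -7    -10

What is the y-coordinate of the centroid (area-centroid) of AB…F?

Apply the shoelace formula. First the cross-terms c_i = x_i·y_{i+1} − x_{i+1}·y_i:
  32, 8, 23, 78, 80, 28  ⇒  2A = 249, A = 124.5.
Then Σ (y_i + y_{i+1})·c_i = 717, so ȳ = 717 / (6·124.5) = 239/249.

239/249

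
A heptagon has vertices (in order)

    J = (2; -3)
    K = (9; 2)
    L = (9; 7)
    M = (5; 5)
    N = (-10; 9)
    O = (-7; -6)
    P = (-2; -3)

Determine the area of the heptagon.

Apply the shoelace (surveyor's) formula: 2A = Σ (x_i·y_{i+1} − x_{i+1}·y_i), indices taken mod 7.
J→K: (2)(2) − (9)(-3) = 31
K→L: (9)(7) − (9)(2) = 45
L→M: (9)(5) − (5)(7) = 10
M→N: (5)(9) − (-10)(5) = 95
N→O: (-10)(-6) − (-7)(9) = 123
O→P: (-7)(-3) − (-2)(-6) = 9
P→J: (-2)(-3) − (2)(-3) = 12
Σ = 325
Area = |Σ|/2 = 162.5.

162.5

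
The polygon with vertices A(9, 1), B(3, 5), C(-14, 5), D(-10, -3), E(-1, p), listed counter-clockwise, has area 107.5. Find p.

Write out the shoelace sum; only the two edges meeting at E involve p:
2·Area = [((-10)·p − (-1)·(-3)) + ((-1)·1 − 9·p)] + 219
       = -19·p + 215 = 215
⇒ p = 0.

0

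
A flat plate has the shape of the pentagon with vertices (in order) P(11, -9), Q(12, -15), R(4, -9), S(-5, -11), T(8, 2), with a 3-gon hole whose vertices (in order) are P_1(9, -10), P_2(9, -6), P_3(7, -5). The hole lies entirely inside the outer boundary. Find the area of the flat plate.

Outer boundary:
Σ = (-57) + (-48) + (-89) + (78) + (-94) = -210
Area = |Σ|/2 = 105.
Hole:
Apply the shoelace formula: 2A = Σ (x_i·y_{i+1} − x_{i+1}·y_i), indices taken mod 3.
P_1→P_2: (9)(-6) − (9)(-10) = 36
P_2→P_3: (9)(-5) − (7)(-6) = -3
P_3→P_1: (7)(-10) − (9)(-5) = -25
Σ = 8
Area = |Σ|/2 = 4.
Net area = 105 − 4 = 101.

101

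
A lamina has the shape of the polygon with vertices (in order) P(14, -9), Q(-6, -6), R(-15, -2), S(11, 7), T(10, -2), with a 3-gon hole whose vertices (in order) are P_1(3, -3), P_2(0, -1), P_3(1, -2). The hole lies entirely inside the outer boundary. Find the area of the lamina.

Outer boundary:
Apply the shoelace formula: 2A = Σ (x_i·y_{i+1} − x_{i+1}·y_i), indices taken mod 5.
Σ = (-138) + (-78) + (-83) + (-92) + (-62) = -453
Area = |Σ|/2 = 226.5.
Hole:
Apply the shoelace formula: 2A = Σ (x_i·y_{i+1} − x_{i+1}·y_i), indices taken mod 3.
Σ = (-3) + (1) + (3) = 1
Area = |Σ|/2 = 0.5.
Net area = 226.5 − 0.5 = 226.

226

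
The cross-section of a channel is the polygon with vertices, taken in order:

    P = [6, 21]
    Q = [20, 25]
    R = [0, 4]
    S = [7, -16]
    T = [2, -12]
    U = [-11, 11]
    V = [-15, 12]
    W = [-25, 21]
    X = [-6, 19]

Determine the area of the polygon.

475.5

Cross-terms: -270, 80, -28, -52, -110, 33, -15, -349, -240  ⇒  Σ = -951
Area = |Σ|/2 = 475.5.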